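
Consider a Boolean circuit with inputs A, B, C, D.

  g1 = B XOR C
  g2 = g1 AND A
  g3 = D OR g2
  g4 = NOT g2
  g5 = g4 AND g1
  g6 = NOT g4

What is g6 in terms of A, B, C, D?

NOT NOT ((B XOR C) AND A)

g1 = B XOR C
g2 = g1 AND A = (B XOR C) AND A
g4 = NOT g2 = NOT ((B XOR C) AND A)
g6 = NOT g4 = NOT NOT ((B XOR C) AND A)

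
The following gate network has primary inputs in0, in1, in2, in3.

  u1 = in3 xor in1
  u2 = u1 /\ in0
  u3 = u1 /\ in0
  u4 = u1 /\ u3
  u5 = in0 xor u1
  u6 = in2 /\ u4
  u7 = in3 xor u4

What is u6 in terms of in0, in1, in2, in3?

in2 /\ ((in3 xor in1) /\ ((in3 xor in1) /\ in0))

u1 = in3 xor in1
u3 = u1 /\ in0 = (in3 xor in1) /\ in0
u4 = u1 /\ u3 = (in3 xor in1) /\ ((in3 xor in1) /\ in0)
u6 = in2 /\ u4 = in2 /\ ((in3 xor in1) /\ ((in3 xor in1) /\ in0))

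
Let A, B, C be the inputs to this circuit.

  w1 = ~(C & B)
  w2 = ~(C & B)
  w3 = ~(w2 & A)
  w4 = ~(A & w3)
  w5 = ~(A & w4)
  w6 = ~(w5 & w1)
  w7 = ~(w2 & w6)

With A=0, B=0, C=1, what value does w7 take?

1

w1 = ~(1 & 0) = 1
w2 = ~(1 & 0) = 1
w3 = ~(1 & 0) = 1
w4 = ~(0 & 1) = 1
w5 = ~(0 & 1) = 1
w6 = ~(1 & 1) = 0
w7 = ~(1 & 0) = 1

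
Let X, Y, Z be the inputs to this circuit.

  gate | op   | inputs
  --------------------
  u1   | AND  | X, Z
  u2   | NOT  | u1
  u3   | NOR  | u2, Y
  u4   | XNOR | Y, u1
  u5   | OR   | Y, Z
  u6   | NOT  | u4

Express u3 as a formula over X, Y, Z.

NOT (X AND Z) NOR Y

u1 = X AND Z
u2 = NOT u1 = NOT (X AND Z)
u3 = u2 NOR Y = NOT (X AND Z) NOR Y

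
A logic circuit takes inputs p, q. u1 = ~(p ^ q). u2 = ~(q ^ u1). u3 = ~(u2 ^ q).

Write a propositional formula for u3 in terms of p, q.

~((~(q ^ (~(p ^ q)))) ^ q)

u1 = ~(p ^ q)
u2 = ~(q ^ u1) = ~(q ^ (~(p ^ q)))
u3 = ~(u2 ^ q) = ~((~(q ^ (~(p ^ q)))) ^ q)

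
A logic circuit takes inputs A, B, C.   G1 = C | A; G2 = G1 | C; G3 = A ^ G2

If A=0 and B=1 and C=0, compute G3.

0

G1 = 0 | 0 = 0
G2 = 0 | 0 = 0
G3 = 0 ^ 0 = 0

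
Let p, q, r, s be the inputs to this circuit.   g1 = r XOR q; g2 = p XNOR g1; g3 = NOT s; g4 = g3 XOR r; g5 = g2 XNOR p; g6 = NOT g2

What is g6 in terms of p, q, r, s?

NOT (p XNOR (r XOR q))

g1 = r XOR q
g2 = p XNOR g1 = p XNOR (r XOR q)
g6 = NOT g2 = NOT (p XNOR (r XOR q))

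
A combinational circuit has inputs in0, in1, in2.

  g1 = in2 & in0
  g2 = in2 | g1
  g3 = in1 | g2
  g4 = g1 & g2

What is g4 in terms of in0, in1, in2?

(in2 & in0) & (in2 | (in2 & in0))

g1 = in2 & in0
g2 = in2 | g1 = in2 | (in2 & in0)
g4 = g1 & g2 = (in2 & in0) & (in2 | (in2 & in0))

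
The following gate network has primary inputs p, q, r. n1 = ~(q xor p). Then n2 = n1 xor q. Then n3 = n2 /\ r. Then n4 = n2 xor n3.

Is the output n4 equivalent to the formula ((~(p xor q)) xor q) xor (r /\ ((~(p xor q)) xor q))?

Yes

n1 = ~(q xor p)
n2 = n1 xor q = (~(q xor p)) xor q
n3 = n2 /\ r = ((~(q xor p)) xor q) /\ r
n4 = n2 xor n3 = ((~(q xor p)) xor q) xor (((~(q xor p)) xor q) /\ r)
At p=0, q=0, r=1: circuit gives 0, formula gives 0.
At p=0, q=0, r=0: circuit gives 1, formula gives 1.
Agrees on all 8 inputs.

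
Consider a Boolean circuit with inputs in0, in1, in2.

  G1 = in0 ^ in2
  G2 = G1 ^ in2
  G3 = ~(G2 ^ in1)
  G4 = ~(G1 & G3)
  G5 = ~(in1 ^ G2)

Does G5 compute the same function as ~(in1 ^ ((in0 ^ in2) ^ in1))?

G1 = in0 ^ in2
G2 = G1 ^ in2 = (in0 ^ in2) ^ in2
G5 = ~(in1 ^ G2) = ~(in1 ^ ((in0 ^ in2) ^ in2))
At in0=0, in1=0, in2=1: circuit gives 1, formula gives 0.

No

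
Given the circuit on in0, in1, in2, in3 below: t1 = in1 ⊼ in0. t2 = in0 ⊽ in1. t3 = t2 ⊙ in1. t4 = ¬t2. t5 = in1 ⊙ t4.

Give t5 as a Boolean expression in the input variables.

in1 ⊙ ¬(in0 ⊽ in1)

t2 = in0 ⊽ in1
t4 = ¬t2 = ¬(in0 ⊽ in1)
t5 = in1 ⊙ t4 = in1 ⊙ ¬(in0 ⊽ in1)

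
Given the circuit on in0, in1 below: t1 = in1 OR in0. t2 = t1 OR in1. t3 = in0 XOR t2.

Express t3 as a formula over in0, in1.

in0 XOR ((in1 OR in0) OR in1)

t1 = in1 OR in0
t2 = t1 OR in1 = (in1 OR in0) OR in1
t3 = in0 XOR t2 = in0 XOR ((in1 OR in0) OR in1)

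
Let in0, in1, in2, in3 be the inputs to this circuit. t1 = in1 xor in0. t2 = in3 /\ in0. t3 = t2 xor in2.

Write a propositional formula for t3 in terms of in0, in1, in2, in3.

t2 = in3 /\ in0
t3 = t2 xor in2 = (in3 /\ in0) xor in2

(in3 /\ in0) xor in2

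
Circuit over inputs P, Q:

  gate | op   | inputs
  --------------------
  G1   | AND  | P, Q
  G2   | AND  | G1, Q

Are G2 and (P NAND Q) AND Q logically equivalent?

G1 = P AND Q
G2 = G1 AND Q = (P AND Q) AND Q
At P=0, Q=1: circuit gives 0, formula gives 1.

No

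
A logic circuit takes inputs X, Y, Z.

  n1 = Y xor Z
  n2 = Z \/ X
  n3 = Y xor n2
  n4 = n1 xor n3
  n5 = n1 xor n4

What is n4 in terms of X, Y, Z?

n1 = Y xor Z
n2 = Z \/ X
n3 = Y xor n2 = Y xor (Z \/ X)
n4 = n1 xor n3 = (Y xor Z) xor (Y xor (Z \/ X))

(Y xor Z) xor (Y xor (Z \/ X))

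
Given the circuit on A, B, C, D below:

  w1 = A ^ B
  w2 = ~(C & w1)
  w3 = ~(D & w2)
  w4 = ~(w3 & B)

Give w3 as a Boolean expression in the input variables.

w1 = A ^ B
w2 = ~(C & w1) = ~(C & (A ^ B))
w3 = ~(D & w2) = ~(D & (~(C & (A ^ B))))

~(D & (~(C & (A ^ B))))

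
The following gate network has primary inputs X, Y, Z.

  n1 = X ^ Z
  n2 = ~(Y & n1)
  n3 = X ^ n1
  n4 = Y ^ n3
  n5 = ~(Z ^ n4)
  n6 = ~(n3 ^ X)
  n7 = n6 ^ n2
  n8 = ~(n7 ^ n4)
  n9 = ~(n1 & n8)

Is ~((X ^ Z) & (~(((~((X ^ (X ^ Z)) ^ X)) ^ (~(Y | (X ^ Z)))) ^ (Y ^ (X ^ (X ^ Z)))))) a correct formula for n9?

No

n1 = X ^ Z
n2 = ~(Y & n1) = ~(Y & (X ^ Z))
n3 = X ^ n1 = X ^ (X ^ Z)
n4 = Y ^ n3 = Y ^ (X ^ (X ^ Z))
n6 = ~(n3 ^ X) = ~((X ^ (X ^ Z)) ^ X)
n7 = n6 ^ n2 = (~((X ^ (X ^ Z)) ^ X)) ^ (~(Y & (X ^ Z)))
n8 = ~(n7 ^ n4) = ~(((~((X ^ (X ^ Z)) ^ X)) ^ (~(Y & (X ^ Z)))) ^ (Y ^ (X ^ (X ^ Z))))
n9 = ~(n1 & n8) = ~((X ^ Z) & (~(((~((X ^ (X ^ Z)) ^ X)) ^ (~(Y & (X ^ Z)))) ^ (Y ^ (X ^ (X ^ Z))))))
At X=0, Y=0, Z=1: circuit gives 0, formula gives 1.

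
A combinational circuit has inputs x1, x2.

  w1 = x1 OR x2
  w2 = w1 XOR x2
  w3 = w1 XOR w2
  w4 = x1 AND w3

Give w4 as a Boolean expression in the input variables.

w1 = x1 OR x2
w2 = w1 XOR x2 = (x1 OR x2) XOR x2
w3 = w1 XOR w2 = (x1 OR x2) XOR ((x1 OR x2) XOR x2)
w4 = x1 AND w3 = x1 AND ((x1 OR x2) XOR ((x1 OR x2) XOR x2))

x1 AND ((x1 OR x2) XOR ((x1 OR x2) XOR x2))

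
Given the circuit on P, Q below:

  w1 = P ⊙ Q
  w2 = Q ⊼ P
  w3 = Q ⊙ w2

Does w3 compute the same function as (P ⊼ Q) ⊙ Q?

Yes

w2 = Q ⊼ P
w3 = Q ⊙ w2 = Q ⊙ (Q ⊼ P)
At P=0, Q=0: circuit gives 0, formula gives 0.
At P=0, Q=1: circuit gives 1, formula gives 1.
Agrees on all 4 inputs.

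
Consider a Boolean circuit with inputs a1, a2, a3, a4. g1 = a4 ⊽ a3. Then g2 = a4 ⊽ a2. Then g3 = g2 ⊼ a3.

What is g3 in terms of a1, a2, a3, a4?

g2 = a4 ⊽ a2
g3 = g2 ⊼ a3 = (a4 ⊽ a2) ⊼ a3

(a4 ⊽ a2) ⊼ a3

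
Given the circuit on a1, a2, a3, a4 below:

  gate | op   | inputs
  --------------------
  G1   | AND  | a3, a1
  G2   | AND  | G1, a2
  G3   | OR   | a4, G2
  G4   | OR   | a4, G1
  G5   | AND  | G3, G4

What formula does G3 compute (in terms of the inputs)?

G1 = a3 AND a1
G2 = G1 AND a2 = (a3 AND a1) AND a2
G3 = a4 OR G2 = a4 OR ((a3 AND a1) AND a2)

a4 OR ((a3 AND a1) AND a2)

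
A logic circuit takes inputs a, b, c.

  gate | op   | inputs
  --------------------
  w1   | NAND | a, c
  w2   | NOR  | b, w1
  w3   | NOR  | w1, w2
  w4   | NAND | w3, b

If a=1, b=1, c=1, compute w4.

0

w1 = 1 NAND 1 = 0
w2 = 1 NOR 0 = 0
w3 = 0 NOR 0 = 1
w4 = 1 NAND 1 = 0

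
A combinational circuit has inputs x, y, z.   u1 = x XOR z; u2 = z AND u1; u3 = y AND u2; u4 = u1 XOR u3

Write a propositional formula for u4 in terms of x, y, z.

(x XOR z) XOR (y AND (z AND (x XOR z)))

u1 = x XOR z
u2 = z AND u1 = z AND (x XOR z)
u3 = y AND u2 = y AND (z AND (x XOR z))
u4 = u1 XOR u3 = (x XOR z) XOR (y AND (z AND (x XOR z)))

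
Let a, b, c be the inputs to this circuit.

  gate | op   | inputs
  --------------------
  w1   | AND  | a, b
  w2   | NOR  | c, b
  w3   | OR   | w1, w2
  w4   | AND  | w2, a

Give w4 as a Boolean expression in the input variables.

(c NOR b) AND a

w2 = c NOR b
w4 = w2 AND a = (c NOR b) AND a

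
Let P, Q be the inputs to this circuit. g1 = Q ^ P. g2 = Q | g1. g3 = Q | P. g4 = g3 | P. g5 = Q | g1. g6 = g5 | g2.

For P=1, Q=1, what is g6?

g1 = 1 ^ 1 = 0
g2 = 1 | 0 = 1
g5 = 1 | 0 = 1
g6 = 1 | 1 = 1

1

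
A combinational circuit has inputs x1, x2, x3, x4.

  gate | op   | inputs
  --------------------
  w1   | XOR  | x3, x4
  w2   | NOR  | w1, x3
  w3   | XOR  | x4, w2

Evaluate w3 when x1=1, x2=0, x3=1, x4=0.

w1 = 1 XOR 0 = 1
w2 = 1 NOR 1 = 0
w3 = 0 XOR 0 = 0

0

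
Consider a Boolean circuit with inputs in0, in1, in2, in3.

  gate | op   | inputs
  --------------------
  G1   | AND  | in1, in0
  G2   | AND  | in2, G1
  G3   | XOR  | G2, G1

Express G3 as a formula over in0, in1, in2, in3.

(in2 AND (in1 AND in0)) XOR (in1 AND in0)

G1 = in1 AND in0
G2 = in2 AND G1 = in2 AND (in1 AND in0)
G3 = G2 XOR G1 = (in2 AND (in1 AND in0)) XOR (in1 AND in0)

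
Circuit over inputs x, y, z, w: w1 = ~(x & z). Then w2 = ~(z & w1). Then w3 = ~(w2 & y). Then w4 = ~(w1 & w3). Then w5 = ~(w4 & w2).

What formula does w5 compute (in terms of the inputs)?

~((~((~(x & z)) & (~((~(z & (~(x & z)))) & y)))) & (~(z & (~(x & z)))))

w1 = ~(x & z)
w2 = ~(z & w1) = ~(z & (~(x & z)))
w3 = ~(w2 & y) = ~((~(z & (~(x & z)))) & y)
w4 = ~(w1 & w3) = ~((~(x & z)) & (~((~(z & (~(x & z)))) & y)))
w5 = ~(w4 & w2) = ~((~((~(x & z)) & (~((~(z & (~(x & z)))) & y)))) & (~(z & (~(x & z)))))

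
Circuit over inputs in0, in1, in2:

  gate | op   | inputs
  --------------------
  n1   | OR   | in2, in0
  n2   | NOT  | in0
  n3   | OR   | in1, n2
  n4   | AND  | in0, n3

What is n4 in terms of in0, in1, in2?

in0 AND (in1 OR NOT in0)

n2 = NOT in0
n3 = in1 OR n2 = in1 OR NOT in0
n4 = in0 AND n3 = in0 AND (in1 OR NOT in0)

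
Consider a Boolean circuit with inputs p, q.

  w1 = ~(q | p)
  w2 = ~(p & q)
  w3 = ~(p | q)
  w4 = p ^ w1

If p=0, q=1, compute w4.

0

w1 = ~(1 | 0) = 0
w4 = 0 ^ 0 = 0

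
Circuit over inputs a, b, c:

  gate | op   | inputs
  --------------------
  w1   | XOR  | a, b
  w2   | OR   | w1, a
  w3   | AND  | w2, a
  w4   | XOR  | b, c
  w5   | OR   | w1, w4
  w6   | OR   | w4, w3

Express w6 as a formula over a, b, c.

w1 = a XOR b
w2 = w1 OR a = (a XOR b) OR a
w3 = w2 AND a = ((a XOR b) OR a) AND a
w4 = b XOR c
w6 = w4 OR w3 = (b XOR c) OR (((a XOR b) OR a) AND a)

(b XOR c) OR (((a XOR b) OR a) AND a)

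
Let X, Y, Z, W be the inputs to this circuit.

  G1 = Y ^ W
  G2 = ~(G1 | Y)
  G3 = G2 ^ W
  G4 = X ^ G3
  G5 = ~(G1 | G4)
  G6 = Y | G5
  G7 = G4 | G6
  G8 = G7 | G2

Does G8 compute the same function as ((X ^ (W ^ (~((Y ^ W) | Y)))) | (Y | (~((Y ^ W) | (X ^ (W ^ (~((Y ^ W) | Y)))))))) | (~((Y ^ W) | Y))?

Yes

G1 = Y ^ W
G2 = ~(G1 | Y) = ~((Y ^ W) | Y)
G3 = G2 ^ W = (~((Y ^ W) | Y)) ^ W
G4 = X ^ G3 = X ^ ((~((Y ^ W) | Y)) ^ W)
G5 = ~(G1 | G4) = ~((Y ^ W) | (X ^ ((~((Y ^ W) | Y)) ^ W)))
G6 = Y | G5 = Y | (~((Y ^ W) | (X ^ ((~((Y ^ W) | Y)) ^ W))))
G7 = G4 | G6 = (X ^ ((~((Y ^ W) | Y)) ^ W)) | (Y | (~((Y ^ W) | (X ^ ((~((Y ^ W) | Y)) ^ W)))))
G8 = G7 | G2 = ((X ^ ((~((Y ^ W) | Y)) ^ W)) | (Y | (~((Y ^ W) | (X ^ ((~((Y ^ W) | Y)) ^ W)))))) | (~((Y ^ W) | Y))
At X=1, Y=0, Z=0, W=1: circuit gives 0, formula gives 0.
At X=0, Y=0, Z=0, W=0: circuit gives 1, formula gives 1.
Agrees on all 16 inputs.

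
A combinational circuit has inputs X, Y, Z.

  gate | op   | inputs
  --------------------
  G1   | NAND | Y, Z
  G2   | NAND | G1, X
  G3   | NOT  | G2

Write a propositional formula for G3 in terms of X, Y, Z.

NOT ((Y NAND Z) NAND X)

G1 = Y NAND Z
G2 = G1 NAND X = (Y NAND Z) NAND X
G3 = NOT G2 = NOT ((Y NAND Z) NAND X)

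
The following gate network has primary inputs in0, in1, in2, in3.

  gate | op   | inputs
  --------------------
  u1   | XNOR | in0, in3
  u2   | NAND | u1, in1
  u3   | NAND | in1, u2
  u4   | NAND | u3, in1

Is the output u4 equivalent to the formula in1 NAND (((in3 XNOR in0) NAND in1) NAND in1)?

Yes

u1 = in0 XNOR in3
u2 = u1 NAND in1 = (in0 XNOR in3) NAND in1
u3 = in1 NAND u2 = in1 NAND ((in0 XNOR in3) NAND in1)
u4 = u3 NAND in1 = (in1 NAND ((in0 XNOR in3) NAND in1)) NAND in1
At in0=0, in1=1, in2=0, in3=0: circuit gives 0, formula gives 0.
At in0=0, in1=0, in2=0, in3=0: circuit gives 1, formula gives 1.
Agrees on all 16 inputs.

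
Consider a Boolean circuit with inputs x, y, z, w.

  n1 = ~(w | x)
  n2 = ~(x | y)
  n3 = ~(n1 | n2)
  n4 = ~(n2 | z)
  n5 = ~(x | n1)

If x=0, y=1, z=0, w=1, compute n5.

1

n1 = ~(1 | 0) = 0
n5 = ~(0 | 0) = 1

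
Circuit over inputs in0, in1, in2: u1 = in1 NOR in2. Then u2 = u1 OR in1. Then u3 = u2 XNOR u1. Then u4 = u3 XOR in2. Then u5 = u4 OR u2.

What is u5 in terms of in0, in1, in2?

((((in1 NOR in2) OR in1) XNOR (in1 NOR in2)) XOR in2) OR ((in1 NOR in2) OR in1)

u1 = in1 NOR in2
u2 = u1 OR in1 = (in1 NOR in2) OR in1
u3 = u2 XNOR u1 = ((in1 NOR in2) OR in1) XNOR (in1 NOR in2)
u4 = u3 XOR in2 = (((in1 NOR in2) OR in1) XNOR (in1 NOR in2)) XOR in2
u5 = u4 OR u2 = ((((in1 NOR in2) OR in1) XNOR (in1 NOR in2)) XOR in2) OR ((in1 NOR in2) OR in1)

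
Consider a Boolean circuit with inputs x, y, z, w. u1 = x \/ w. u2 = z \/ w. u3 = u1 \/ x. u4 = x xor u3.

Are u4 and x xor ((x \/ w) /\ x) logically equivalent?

No

u1 = x \/ w
u3 = u1 \/ x = (x \/ w) \/ x
u4 = x xor u3 = x xor ((x \/ w) \/ x)
At x=0, y=0, z=0, w=1: circuit gives 1, formula gives 0.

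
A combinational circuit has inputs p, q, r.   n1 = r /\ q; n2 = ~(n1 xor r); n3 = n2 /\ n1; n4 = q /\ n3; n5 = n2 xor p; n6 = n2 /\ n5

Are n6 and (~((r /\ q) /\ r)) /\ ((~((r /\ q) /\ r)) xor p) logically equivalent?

n1 = r /\ q
n2 = ~(n1 xor r) = ~((r /\ q) xor r)
n5 = n2 xor p = (~((r /\ q) xor r)) xor p
n6 = n2 /\ n5 = (~((r /\ q) xor r)) /\ ((~((r /\ q) xor r)) xor p)
At p=0, q=0, r=1: circuit gives 0, formula gives 1.

No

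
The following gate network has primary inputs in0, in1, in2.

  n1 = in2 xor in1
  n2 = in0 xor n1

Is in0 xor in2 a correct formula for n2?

n1 = in2 xor in1
n2 = in0 xor n1 = in0 xor (in2 xor in1)
At in0=0, in1=1, in2=0: circuit gives 1, formula gives 0.

No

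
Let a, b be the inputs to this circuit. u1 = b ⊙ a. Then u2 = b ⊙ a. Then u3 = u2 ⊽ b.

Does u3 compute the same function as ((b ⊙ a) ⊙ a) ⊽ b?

No

u2 = b ⊙ a
u3 = u2 ⊽ b = (b ⊙ a) ⊽ b
At a=0, b=0: circuit gives 0, formula gives 1.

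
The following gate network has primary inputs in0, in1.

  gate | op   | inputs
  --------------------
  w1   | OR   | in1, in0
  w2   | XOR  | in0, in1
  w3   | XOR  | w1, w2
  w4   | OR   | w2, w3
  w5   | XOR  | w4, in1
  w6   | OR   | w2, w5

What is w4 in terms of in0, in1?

(in0 XOR in1) OR ((in1 OR in0) XOR (in0 XOR in1))

w1 = in1 OR in0
w2 = in0 XOR in1
w3 = w1 XOR w2 = (in1 OR in0) XOR (in0 XOR in1)
w4 = w2 OR w3 = (in0 XOR in1) OR ((in1 OR in0) XOR (in0 XOR in1))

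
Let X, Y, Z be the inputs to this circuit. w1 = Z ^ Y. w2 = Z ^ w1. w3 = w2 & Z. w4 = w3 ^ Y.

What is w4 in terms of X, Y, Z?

((Z ^ (Z ^ Y)) & Z) ^ Y

w1 = Z ^ Y
w2 = Z ^ w1 = Z ^ (Z ^ Y)
w3 = w2 & Z = (Z ^ (Z ^ Y)) & Z
w4 = w3 ^ Y = ((Z ^ (Z ^ Y)) & Z) ^ Y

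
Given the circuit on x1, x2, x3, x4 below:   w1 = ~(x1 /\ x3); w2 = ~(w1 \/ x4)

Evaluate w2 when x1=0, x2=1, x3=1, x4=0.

0

w1 = ~(0 /\ 1) = 1
w2 = ~(1 \/ 0) = 0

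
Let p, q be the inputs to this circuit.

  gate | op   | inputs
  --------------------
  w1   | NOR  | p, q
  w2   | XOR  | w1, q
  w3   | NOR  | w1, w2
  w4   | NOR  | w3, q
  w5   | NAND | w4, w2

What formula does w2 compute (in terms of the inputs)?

w1 = p NOR q
w2 = w1 XOR q = (p NOR q) XOR q

(p NOR q) XOR q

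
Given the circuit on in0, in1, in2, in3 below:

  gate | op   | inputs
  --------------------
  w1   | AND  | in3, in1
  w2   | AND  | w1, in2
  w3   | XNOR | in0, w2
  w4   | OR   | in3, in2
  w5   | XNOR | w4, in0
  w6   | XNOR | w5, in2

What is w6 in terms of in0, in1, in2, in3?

((in3 OR in2) XNOR in0) XNOR in2

w4 = in3 OR in2
w5 = w4 XNOR in0 = (in3 OR in2) XNOR in0
w6 = w5 XNOR in2 = ((in3 OR in2) XNOR in0) XNOR in2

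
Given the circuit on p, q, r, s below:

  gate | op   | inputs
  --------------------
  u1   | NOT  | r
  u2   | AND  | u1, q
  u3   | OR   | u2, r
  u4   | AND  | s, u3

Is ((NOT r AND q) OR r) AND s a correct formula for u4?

u1 = NOT r
u2 = u1 AND q = NOT r AND q
u3 = u2 OR r = (NOT r AND q) OR r
u4 = s AND u3 = s AND ((NOT r AND q) OR r)
At p=0, q=0, r=0, s=0: circuit gives 0, formula gives 0.
At p=0, q=0, r=1, s=1: circuit gives 1, formula gives 1.
Agrees on all 16 inputs.

Yes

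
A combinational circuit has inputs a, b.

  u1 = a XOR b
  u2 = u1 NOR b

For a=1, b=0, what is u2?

0

u1 = 1 XOR 0 = 1
u2 = 1 NOR 0 = 0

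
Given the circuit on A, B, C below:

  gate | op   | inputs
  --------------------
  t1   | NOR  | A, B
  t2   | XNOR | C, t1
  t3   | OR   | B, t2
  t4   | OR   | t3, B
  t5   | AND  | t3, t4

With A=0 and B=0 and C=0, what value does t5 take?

t1 = 0 NOR 0 = 1
t2 = 0 XNOR 1 = 0
t3 = 0 OR 0 = 0
t4 = 0 OR 0 = 0
t5 = 0 AND 0 = 0

0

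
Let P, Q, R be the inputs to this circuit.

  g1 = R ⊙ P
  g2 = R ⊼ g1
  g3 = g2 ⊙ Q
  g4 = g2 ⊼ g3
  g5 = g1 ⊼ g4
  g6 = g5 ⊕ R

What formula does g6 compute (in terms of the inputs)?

g1 = R ⊙ P
g2 = R ⊼ g1 = R ⊼ (R ⊙ P)
g3 = g2 ⊙ Q = (R ⊼ (R ⊙ P)) ⊙ Q
g4 = g2 ⊼ g3 = (R ⊼ (R ⊙ P)) ⊼ ((R ⊼ (R ⊙ P)) ⊙ Q)
g5 = g1 ⊼ g4 = (R ⊙ P) ⊼ ((R ⊼ (R ⊙ P)) ⊼ ((R ⊼ (R ⊙ P)) ⊙ Q))
g6 = g5 ⊕ R = ((R ⊙ P) ⊼ ((R ⊼ (R ⊙ P)) ⊼ ((R ⊼ (R ⊙ P)) ⊙ Q))) ⊕ R

((R ⊙ P) ⊼ ((R ⊼ (R ⊙ P)) ⊼ ((R ⊼ (R ⊙ P)) ⊙ Q))) ⊕ R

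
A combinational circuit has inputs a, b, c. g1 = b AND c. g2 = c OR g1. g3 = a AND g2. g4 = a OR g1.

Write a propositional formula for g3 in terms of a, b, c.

g1 = b AND c
g2 = c OR g1 = c OR (b AND c)
g3 = a AND g2 = a AND (c OR (b AND c))

a AND (c OR (b AND c))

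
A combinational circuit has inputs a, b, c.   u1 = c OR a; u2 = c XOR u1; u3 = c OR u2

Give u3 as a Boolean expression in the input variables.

u1 = c OR a
u2 = c XOR u1 = c XOR (c OR a)
u3 = c OR u2 = c OR (c XOR (c OR a))

c OR (c XOR (c OR a))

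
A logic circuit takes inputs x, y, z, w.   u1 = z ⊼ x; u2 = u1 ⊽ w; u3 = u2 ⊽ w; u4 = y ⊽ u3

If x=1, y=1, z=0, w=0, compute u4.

0

u1 = 0 ⊼ 1 = 1
u2 = 1 ⊽ 0 = 0
u3 = 0 ⊽ 0 = 1
u4 = 1 ⊽ 1 = 0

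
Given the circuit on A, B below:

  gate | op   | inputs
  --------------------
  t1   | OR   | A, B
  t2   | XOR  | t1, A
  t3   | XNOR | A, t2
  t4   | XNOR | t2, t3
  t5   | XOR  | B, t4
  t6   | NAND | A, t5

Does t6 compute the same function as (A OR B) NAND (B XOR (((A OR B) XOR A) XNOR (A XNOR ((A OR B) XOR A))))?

No

t1 = A OR B
t2 = t1 XOR A = (A OR B) XOR A
t3 = A XNOR t2 = A XNOR ((A OR B) XOR A)
t4 = t2 XNOR t3 = ((A OR B) XOR A) XNOR (A XNOR ((A OR B) XOR A))
t5 = B XOR t4 = B XOR (((A OR B) XOR A) XNOR (A XNOR ((A OR B) XOR A)))
t6 = A NAND t5 = A NAND (B XOR (((A OR B) XOR A) XNOR (A XNOR ((A OR B) XOR A))))
At A=0, B=1: circuit gives 1, formula gives 0.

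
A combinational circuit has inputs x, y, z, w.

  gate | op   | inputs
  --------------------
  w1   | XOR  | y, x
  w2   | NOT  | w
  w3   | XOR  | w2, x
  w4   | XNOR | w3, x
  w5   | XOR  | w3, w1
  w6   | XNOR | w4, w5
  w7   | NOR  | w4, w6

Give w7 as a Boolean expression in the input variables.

w1 = y XOR x
w2 = NOT w
w3 = w2 XOR x = NOT w XOR x
w4 = w3 XNOR x = (NOT w XOR x) XNOR x
w5 = w3 XOR w1 = (NOT w XOR x) XOR (y XOR x)
w6 = w4 XNOR w5 = ((NOT w XOR x) XNOR x) XNOR ((NOT w XOR x) XOR (y XOR x))
w7 = w4 NOR w6 = ((NOT w XOR x) XNOR x) NOR (((NOT w XOR x) XNOR x) XNOR ((NOT w XOR x) XOR (y XOR x)))

((NOT w XOR x) XNOR x) NOR (((NOT w XOR x) XNOR x) XNOR ((NOT w XOR x) XOR (y XOR x)))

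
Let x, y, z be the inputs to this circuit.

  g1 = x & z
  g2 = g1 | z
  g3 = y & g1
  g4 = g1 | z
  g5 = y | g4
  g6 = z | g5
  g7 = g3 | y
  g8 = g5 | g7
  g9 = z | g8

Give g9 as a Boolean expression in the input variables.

z | ((y | ((x & z) | z)) | ((y & (x & z)) | y))

g1 = x & z
g3 = y & g1 = y & (x & z)
g4 = g1 | z = (x & z) | z
g5 = y | g4 = y | ((x & z) | z)
g7 = g3 | y = (y & (x & z)) | y
g8 = g5 | g7 = (y | ((x & z) | z)) | ((y & (x & z)) | y)
g9 = z | g8 = z | ((y | ((x & z) | z)) | ((y & (x & z)) | y))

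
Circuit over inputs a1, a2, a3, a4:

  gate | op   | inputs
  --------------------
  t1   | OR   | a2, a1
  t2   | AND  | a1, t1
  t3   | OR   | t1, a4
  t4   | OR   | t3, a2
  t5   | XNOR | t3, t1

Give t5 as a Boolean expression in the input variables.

((a2 OR a1) OR a4) XNOR (a2 OR a1)

t1 = a2 OR a1
t3 = t1 OR a4 = (a2 OR a1) OR a4
t5 = t3 XNOR t1 = ((a2 OR a1) OR a4) XNOR (a2 OR a1)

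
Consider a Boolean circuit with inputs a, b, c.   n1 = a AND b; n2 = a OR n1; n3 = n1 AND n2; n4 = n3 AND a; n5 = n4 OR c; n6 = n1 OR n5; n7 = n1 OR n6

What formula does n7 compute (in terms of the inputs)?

(a AND b) OR ((a AND b) OR ((((a AND b) AND (a OR (a AND b))) AND a) OR c))

n1 = a AND b
n2 = a OR n1 = a OR (a AND b)
n3 = n1 AND n2 = (a AND b) AND (a OR (a AND b))
n4 = n3 AND a = ((a AND b) AND (a OR (a AND b))) AND a
n5 = n4 OR c = (((a AND b) AND (a OR (a AND b))) AND a) OR c
n6 = n1 OR n5 = (a AND b) OR ((((a AND b) AND (a OR (a AND b))) AND a) OR c)
n7 = n1 OR n6 = (a AND b) OR ((a AND b) OR ((((a AND b) AND (a OR (a AND b))) AND a) OR c))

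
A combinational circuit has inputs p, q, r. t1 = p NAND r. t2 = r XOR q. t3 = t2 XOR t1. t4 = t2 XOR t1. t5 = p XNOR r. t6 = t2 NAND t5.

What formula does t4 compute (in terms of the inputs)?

(r XOR q) XOR (p NAND r)

t1 = p NAND r
t2 = r XOR q
t4 = t2 XOR t1 = (r XOR q) XOR (p NAND r)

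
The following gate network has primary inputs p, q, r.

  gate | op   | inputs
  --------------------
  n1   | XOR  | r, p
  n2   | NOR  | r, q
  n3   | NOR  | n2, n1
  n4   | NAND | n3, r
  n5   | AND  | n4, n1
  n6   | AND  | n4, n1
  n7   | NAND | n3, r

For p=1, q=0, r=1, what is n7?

0

n1 = 1 XOR 1 = 0
n2 = 1 NOR 0 = 0
n3 = 0 NOR 0 = 1
n7 = 1 NAND 1 = 0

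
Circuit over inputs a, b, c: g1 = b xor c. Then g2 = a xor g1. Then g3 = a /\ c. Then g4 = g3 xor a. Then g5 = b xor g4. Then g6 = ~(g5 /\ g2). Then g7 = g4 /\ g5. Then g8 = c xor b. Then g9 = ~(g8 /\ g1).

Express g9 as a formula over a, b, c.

g1 = b xor c
g8 = c xor b
g9 = ~(g8 /\ g1) = ~((c xor b) /\ (b xor c))

~((c xor b) /\ (b xor c))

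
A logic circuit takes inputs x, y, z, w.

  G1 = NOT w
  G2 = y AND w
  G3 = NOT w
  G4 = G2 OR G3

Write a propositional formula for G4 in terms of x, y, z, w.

G2 = y AND w
G3 = NOT w
G4 = G2 OR G3 = (y AND w) OR NOT w

(y AND w) OR NOT w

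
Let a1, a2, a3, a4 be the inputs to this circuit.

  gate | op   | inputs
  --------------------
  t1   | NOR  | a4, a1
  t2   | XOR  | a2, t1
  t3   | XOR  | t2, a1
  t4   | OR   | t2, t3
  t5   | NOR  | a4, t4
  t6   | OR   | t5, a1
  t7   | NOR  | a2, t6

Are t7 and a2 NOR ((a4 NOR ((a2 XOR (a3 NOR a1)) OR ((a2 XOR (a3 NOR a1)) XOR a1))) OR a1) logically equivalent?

t1 = a4 NOR a1
t2 = a2 XOR t1 = a2 XOR (a4 NOR a1)
t3 = t2 XOR a1 = (a2 XOR (a4 NOR a1)) XOR a1
t4 = t2 OR t3 = (a2 XOR (a4 NOR a1)) OR ((a2 XOR (a4 NOR a1)) XOR a1)
t5 = a4 NOR t4 = a4 NOR ((a2 XOR (a4 NOR a1)) OR ((a2 XOR (a4 NOR a1)) XOR a1))
t6 = t5 OR a1 = (a4 NOR ((a2 XOR (a4 NOR a1)) OR ((a2 XOR (a4 NOR a1)) XOR a1))) OR a1
t7 = a2 NOR t6 = a2 NOR ((a4 NOR ((a2 XOR (a4 NOR a1)) OR ((a2 XOR (a4 NOR a1)) XOR a1))) OR a1)
At a1=0, a2=0, a3=1, a4=0: circuit gives 1, formula gives 0.

No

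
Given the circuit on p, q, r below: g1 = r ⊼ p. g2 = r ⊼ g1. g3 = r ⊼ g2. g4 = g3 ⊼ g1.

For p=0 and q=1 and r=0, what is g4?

g1 = 0 ⊼ 0 = 1
g2 = 0 ⊼ 1 = 1
g3 = 0 ⊼ 1 = 1
g4 = 1 ⊼ 1 = 0

0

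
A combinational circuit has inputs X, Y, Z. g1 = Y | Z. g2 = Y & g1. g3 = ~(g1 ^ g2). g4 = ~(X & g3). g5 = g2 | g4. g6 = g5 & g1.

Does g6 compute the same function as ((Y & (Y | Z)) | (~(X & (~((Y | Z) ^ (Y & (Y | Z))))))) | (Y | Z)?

No

g1 = Y | Z
g2 = Y & g1 = Y & (Y | Z)
g3 = ~(g1 ^ g2) = ~((Y | Z) ^ (Y & (Y | Z)))
g4 = ~(X & g3) = ~(X & (~((Y | Z) ^ (Y & (Y | Z)))))
g5 = g2 | g4 = (Y & (Y | Z)) | (~(X & (~((Y | Z) ^ (Y & (Y | Z))))))
g6 = g5 & g1 = ((Y & (Y | Z)) | (~(X & (~((Y | Z) ^ (Y & (Y | Z))))))) & (Y | Z)
At X=0, Y=0, Z=0: circuit gives 0, formula gives 1.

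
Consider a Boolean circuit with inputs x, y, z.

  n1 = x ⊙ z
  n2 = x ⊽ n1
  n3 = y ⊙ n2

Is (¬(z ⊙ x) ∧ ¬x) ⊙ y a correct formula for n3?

Yes

n1 = x ⊙ z
n2 = x ⊽ n1 = x ⊽ (x ⊙ z)
n3 = y ⊙ n2 = y ⊙ (x ⊽ (x ⊙ z))
At x=0, y=0, z=1: circuit gives 0, formula gives 0.
At x=0, y=0, z=0: circuit gives 1, formula gives 1.
Agrees on all 8 inputs.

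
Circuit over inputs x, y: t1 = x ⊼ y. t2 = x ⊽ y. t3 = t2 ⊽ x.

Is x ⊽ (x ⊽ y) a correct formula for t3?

Yes

t2 = x ⊽ y
t3 = t2 ⊽ x = (x ⊽ y) ⊽ x
At x=0, y=0: circuit gives 0, formula gives 0.
At x=0, y=1: circuit gives 1, formula gives 1.
Agrees on all 4 inputs.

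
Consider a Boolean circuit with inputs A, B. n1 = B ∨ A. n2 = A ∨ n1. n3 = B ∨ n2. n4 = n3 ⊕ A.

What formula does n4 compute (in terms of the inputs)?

n1 = B ∨ A
n2 = A ∨ n1 = A ∨ (B ∨ A)
n3 = B ∨ n2 = B ∨ (A ∨ (B ∨ A))
n4 = n3 ⊕ A = (B ∨ (A ∨ (B ∨ A))) ⊕ A

(B ∨ (A ∨ (B ∨ A))) ⊕ A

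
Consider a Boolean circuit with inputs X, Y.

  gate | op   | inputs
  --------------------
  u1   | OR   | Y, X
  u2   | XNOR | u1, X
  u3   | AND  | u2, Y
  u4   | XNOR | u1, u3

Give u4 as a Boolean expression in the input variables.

(Y OR X) XNOR (((Y OR X) XNOR X) AND Y)

u1 = Y OR X
u2 = u1 XNOR X = (Y OR X) XNOR X
u3 = u2 AND Y = ((Y OR X) XNOR X) AND Y
u4 = u1 XNOR u3 = (Y OR X) XNOR (((Y OR X) XNOR X) AND Y)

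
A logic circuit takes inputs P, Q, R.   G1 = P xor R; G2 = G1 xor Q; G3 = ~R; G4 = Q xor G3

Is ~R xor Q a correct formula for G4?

Yes

G3 = ~R
G4 = Q xor G3 = Q xor ~R
At P=0, Q=0, R=1: circuit gives 0, formula gives 0.
At P=0, Q=0, R=0: circuit gives 1, formula gives 1.
Agrees on all 8 inputs.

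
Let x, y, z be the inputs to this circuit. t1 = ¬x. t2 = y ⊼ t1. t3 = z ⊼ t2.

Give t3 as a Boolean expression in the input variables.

t1 = ¬x
t2 = y ⊼ t1 = y ⊼ ¬x
t3 = z ⊼ t2 = z ⊼ (y ⊼ ¬x)

z ⊼ (y ⊼ ¬x)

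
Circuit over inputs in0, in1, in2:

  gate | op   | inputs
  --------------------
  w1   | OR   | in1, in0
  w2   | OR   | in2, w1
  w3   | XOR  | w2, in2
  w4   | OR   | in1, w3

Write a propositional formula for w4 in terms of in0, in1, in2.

in1 OR ((in2 OR (in1 OR in0)) XOR in2)

w1 = in1 OR in0
w2 = in2 OR w1 = in2 OR (in1 OR in0)
w3 = w2 XOR in2 = (in2 OR (in1 OR in0)) XOR in2
w4 = in1 OR w3 = in1 OR ((in2 OR (in1 OR in0)) XOR in2)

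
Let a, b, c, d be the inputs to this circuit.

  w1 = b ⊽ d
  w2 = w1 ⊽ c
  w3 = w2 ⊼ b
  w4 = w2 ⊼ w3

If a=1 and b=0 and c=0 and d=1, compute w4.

0

w1 = 0 ⊽ 1 = 0
w2 = 0 ⊽ 0 = 1
w3 = 1 ⊼ 0 = 1
w4 = 1 ⊼ 1 = 0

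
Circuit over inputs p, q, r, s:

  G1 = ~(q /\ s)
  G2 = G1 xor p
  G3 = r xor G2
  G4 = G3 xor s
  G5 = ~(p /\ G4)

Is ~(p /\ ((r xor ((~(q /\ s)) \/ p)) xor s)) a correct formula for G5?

G1 = ~(q /\ s)
G2 = G1 xor p = (~(q /\ s)) xor p
G3 = r xor G2 = r xor ((~(q /\ s)) xor p)
G4 = G3 xor s = (r xor ((~(q /\ s)) xor p)) xor s
G5 = ~(p /\ G4) = ~(p /\ ((r xor ((~(q /\ s)) xor p)) xor s))
At p=1, q=0, r=0, s=0: circuit gives 1, formula gives 0.

No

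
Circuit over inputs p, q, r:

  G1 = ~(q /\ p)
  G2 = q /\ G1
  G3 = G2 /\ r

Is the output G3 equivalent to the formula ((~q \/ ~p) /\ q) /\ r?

G1 = ~(q /\ p)
G2 = q /\ G1 = q /\ (~(q /\ p))
G3 = G2 /\ r = (q /\ (~(q /\ p))) /\ r
At p=0, q=0, r=0: circuit gives 0, formula gives 0.
At p=0, q=1, r=1: circuit gives 1, formula gives 1.
Agrees on all 8 inputs.

Yes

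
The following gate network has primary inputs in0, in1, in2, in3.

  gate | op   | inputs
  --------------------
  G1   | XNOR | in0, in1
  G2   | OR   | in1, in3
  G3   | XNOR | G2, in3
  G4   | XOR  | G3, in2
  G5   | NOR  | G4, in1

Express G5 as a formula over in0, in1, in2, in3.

G2 = in1 OR in3
G3 = G2 XNOR in3 = (in1 OR in3) XNOR in3
G4 = G3 XOR in2 = ((in1 OR in3) XNOR in3) XOR in2
G5 = G4 NOR in1 = (((in1 OR in3) XNOR in3) XOR in2) NOR in1

(((in1 OR in3) XNOR in3) XOR in2) NOR in1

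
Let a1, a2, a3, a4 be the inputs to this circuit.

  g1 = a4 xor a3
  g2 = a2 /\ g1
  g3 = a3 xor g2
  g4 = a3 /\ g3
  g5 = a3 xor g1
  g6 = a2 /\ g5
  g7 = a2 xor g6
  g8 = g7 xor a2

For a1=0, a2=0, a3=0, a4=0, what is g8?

g1 = 0 xor 0 = 0
g5 = 0 xor 0 = 0
g6 = 0 /\ 0 = 0
g7 = 0 xor 0 = 0
g8 = 0 xor 0 = 0

0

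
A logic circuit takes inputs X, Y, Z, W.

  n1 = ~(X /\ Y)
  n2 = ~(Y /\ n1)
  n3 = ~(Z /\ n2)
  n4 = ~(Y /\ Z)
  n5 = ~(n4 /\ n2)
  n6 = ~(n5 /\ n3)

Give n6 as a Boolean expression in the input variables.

n1 = ~(X /\ Y)
n2 = ~(Y /\ n1) = ~(Y /\ (~(X /\ Y)))
n3 = ~(Z /\ n2) = ~(Z /\ (~(Y /\ (~(X /\ Y)))))
n4 = ~(Y /\ Z)
n5 = ~(n4 /\ n2) = ~((~(Y /\ Z)) /\ (~(Y /\ (~(X /\ Y)))))
n6 = ~(n5 /\ n3) = ~((~((~(Y /\ Z)) /\ (~(Y /\ (~(X /\ Y)))))) /\ (~(Z /\ (~(Y /\ (~(X /\ Y)))))))

~((~((~(Y /\ Z)) /\ (~(Y /\ (~(X /\ Y)))))) /\ (~(Z /\ (~(Y /\ (~(X /\ Y)))))))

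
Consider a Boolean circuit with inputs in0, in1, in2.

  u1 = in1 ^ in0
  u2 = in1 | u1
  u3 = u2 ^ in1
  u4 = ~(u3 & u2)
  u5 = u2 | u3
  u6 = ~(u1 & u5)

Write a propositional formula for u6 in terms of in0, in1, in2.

u1 = in1 ^ in0
u2 = in1 | u1 = in1 | (in1 ^ in0)
u3 = u2 ^ in1 = (in1 | (in1 ^ in0)) ^ in1
u5 = u2 | u3 = (in1 | (in1 ^ in0)) | ((in1 | (in1 ^ in0)) ^ in1)
u6 = ~(u1 & u5) = ~((in1 ^ in0) & ((in1 | (in1 ^ in0)) | ((in1 | (in1 ^ in0)) ^ in1)))

~((in1 ^ in0) & ((in1 | (in1 ^ in0)) | ((in1 | (in1 ^ in0)) ^ in1)))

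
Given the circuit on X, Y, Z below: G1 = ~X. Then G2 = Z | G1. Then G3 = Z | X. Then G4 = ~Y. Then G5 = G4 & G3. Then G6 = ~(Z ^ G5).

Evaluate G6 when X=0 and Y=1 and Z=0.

G3 = 0 | 0 = 0
G4 = ~1 = 0
G5 = 0 & 0 = 0
G6 = ~(0 ^ 0) = 1

1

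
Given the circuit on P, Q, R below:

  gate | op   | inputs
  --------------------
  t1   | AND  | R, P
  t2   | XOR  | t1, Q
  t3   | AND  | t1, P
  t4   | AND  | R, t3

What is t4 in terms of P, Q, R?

t1 = R AND P
t3 = t1 AND P = (R AND P) AND P
t4 = R AND t3 = R AND ((R AND P) AND P)

R AND ((R AND P) AND P)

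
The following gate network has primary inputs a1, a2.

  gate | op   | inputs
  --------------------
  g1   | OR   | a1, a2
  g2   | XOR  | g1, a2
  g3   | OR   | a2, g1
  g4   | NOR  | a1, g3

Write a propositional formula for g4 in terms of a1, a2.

g1 = a1 OR a2
g3 = a2 OR g1 = a2 OR (a1 OR a2)
g4 = a1 NOR g3 = a1 NOR (a2 OR (a1 OR a2))

a1 NOR (a2 OR (a1 OR a2))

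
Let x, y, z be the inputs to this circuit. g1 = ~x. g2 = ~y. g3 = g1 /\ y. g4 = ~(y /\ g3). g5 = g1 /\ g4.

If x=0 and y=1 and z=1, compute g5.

g1 = ~0 = 1
g3 = 1 /\ 1 = 1
g4 = ~(1 /\ 1) = 0
g5 = 1 /\ 0 = 0

0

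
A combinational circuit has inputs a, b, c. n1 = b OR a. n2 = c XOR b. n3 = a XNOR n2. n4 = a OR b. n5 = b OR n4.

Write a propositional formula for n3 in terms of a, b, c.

a XNOR (c XOR b)

n2 = c XOR b
n3 = a XNOR n2 = a XNOR (c XOR b)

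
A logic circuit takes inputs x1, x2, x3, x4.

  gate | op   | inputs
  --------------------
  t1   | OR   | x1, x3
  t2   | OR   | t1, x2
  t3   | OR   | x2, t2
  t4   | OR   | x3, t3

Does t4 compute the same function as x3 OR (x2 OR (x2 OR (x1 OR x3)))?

Yes

t1 = x1 OR x3
t2 = t1 OR x2 = (x1 OR x3) OR x2
t3 = x2 OR t2 = x2 OR ((x1 OR x3) OR x2)
t4 = x3 OR t3 = x3 OR (x2 OR ((x1 OR x3) OR x2))
At x1=0, x2=0, x3=0, x4=0: circuit gives 0, formula gives 0.
At x1=0, x2=0, x3=1, x4=0: circuit gives 1, formula gives 1.
Agrees on all 16 inputs.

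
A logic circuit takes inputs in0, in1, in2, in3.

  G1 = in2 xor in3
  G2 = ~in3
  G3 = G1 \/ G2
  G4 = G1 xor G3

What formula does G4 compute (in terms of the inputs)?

G1 = in2 xor in3
G2 = ~in3
G3 = G1 \/ G2 = (in2 xor in3) \/ ~in3
G4 = G1 xor G3 = (in2 xor in3) xor ((in2 xor in3) \/ ~in3)

(in2 xor in3) xor ((in2 xor in3) \/ ~in3)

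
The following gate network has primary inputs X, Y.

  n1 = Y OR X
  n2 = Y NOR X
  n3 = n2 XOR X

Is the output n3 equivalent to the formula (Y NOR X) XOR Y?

n2 = Y NOR X
n3 = n2 XOR X = (Y NOR X) XOR X
At X=0, Y=1: circuit gives 0, formula gives 1.

No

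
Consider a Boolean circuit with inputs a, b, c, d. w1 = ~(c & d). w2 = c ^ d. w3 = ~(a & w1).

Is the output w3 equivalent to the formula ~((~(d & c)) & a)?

Yes

w1 = ~(c & d)
w3 = ~(a & w1) = ~(a & (~(c & d)))
At a=1, b=0, c=0, d=0: circuit gives 0, formula gives 0.
At a=0, b=0, c=0, d=0: circuit gives 1, formula gives 1.
Agrees on all 16 inputs.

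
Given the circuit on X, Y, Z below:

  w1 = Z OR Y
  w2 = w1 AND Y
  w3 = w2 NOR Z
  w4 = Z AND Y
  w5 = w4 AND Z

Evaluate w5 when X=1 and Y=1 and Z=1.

1

w4 = 1 AND 1 = 1
w5 = 1 AND 1 = 1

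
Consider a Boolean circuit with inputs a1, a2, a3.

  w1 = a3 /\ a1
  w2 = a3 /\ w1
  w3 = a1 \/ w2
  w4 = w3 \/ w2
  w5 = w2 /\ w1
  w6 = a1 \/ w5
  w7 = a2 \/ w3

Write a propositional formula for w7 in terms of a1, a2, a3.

a2 \/ (a1 \/ (a3 /\ (a3 /\ a1)))

w1 = a3 /\ a1
w2 = a3 /\ w1 = a3 /\ (a3 /\ a1)
w3 = a1 \/ w2 = a1 \/ (a3 /\ (a3 /\ a1))
w7 = a2 \/ w3 = a2 \/ (a1 \/ (a3 /\ (a3 /\ a1)))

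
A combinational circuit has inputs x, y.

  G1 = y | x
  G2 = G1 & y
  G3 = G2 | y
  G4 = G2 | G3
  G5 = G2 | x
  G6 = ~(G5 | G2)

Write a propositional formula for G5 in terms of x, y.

G1 = y | x
G2 = G1 & y = (y | x) & y
G5 = G2 | x = ((y | x) & y) | x

((y | x) & y) | x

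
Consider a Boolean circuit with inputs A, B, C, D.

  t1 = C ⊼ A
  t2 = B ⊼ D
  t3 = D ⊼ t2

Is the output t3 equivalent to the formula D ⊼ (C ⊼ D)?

t2 = B ⊼ D
t3 = D ⊼ t2 = D ⊼ (B ⊼ D)
At A=0, B=0, C=1, D=1: circuit gives 0, formula gives 1.

No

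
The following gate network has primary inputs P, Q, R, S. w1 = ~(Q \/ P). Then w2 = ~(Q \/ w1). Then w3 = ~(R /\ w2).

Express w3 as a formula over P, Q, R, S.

~(R /\ (~(Q \/ (~(Q \/ P)))))

w1 = ~(Q \/ P)
w2 = ~(Q \/ w1) = ~(Q \/ (~(Q \/ P)))
w3 = ~(R /\ w2) = ~(R /\ (~(Q \/ (~(Q \/ P)))))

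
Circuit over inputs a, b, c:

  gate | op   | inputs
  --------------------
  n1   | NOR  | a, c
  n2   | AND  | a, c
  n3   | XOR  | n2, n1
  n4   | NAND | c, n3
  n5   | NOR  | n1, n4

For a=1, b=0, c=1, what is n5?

n1 = 1 NOR 1 = 0
n2 = 1 AND 1 = 1
n3 = 1 XOR 0 = 1
n4 = 1 NAND 1 = 0
n5 = 0 NOR 0 = 1

1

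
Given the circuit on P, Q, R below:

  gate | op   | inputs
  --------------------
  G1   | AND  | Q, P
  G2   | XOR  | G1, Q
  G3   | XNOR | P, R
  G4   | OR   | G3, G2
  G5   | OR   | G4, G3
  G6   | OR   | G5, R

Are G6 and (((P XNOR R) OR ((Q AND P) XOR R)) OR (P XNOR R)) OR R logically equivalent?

G1 = Q AND P
G2 = G1 XOR Q = (Q AND P) XOR Q
G3 = P XNOR R
G4 = G3 OR G2 = (P XNOR R) OR ((Q AND P) XOR Q)
G5 = G4 OR G3 = ((P XNOR R) OR ((Q AND P) XOR Q)) OR (P XNOR R)
G6 = G5 OR R = (((P XNOR R) OR ((Q AND P) XOR Q)) OR (P XNOR R)) OR R
At P=1, Q=1, R=0: circuit gives 0, formula gives 1.

No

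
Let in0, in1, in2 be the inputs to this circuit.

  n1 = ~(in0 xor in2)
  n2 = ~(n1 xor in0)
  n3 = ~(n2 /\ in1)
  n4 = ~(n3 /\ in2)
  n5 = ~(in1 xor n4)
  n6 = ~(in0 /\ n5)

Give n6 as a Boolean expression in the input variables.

n1 = ~(in0 xor in2)
n2 = ~(n1 xor in0) = ~((~(in0 xor in2)) xor in0)
n3 = ~(n2 /\ in1) = ~((~((~(in0 xor in2)) xor in0)) /\ in1)
n4 = ~(n3 /\ in2) = ~((~((~((~(in0 xor in2)) xor in0)) /\ in1)) /\ in2)
n5 = ~(in1 xor n4) = ~(in1 xor (~((~((~((~(in0 xor in2)) xor in0)) /\ in1)) /\ in2)))
n6 = ~(in0 /\ n5) = ~(in0 /\ (~(in1 xor (~((~((~((~(in0 xor in2)) xor in0)) /\ in1)) /\ in2)))))

~(in0 /\ (~(in1 xor (~((~((~((~(in0 xor in2)) xor in0)) /\ in1)) /\ in2)))))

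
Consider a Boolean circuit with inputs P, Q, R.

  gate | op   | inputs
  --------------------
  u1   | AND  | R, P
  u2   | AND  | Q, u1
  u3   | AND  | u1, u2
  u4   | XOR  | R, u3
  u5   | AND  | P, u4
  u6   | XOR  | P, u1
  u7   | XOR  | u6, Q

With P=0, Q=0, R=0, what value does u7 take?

0

u1 = 0 AND 0 = 0
u6 = 0 XOR 0 = 0
u7 = 0 XOR 0 = 0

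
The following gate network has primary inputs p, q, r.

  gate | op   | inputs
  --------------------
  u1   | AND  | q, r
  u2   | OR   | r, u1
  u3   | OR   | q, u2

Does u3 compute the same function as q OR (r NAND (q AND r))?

No

u1 = q AND r
u2 = r OR u1 = r OR (q AND r)
u3 = q OR u2 = q OR (r OR (q AND r))
At p=0, q=0, r=0: circuit gives 0, formula gives 1.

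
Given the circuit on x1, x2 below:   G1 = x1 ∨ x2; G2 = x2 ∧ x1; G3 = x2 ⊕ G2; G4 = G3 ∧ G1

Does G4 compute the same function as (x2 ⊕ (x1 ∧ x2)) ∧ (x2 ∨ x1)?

G1 = x1 ∨ x2
G2 = x2 ∧ x1
G3 = x2 ⊕ G2 = x2 ⊕ (x2 ∧ x1)
G4 = G3 ∧ G1 = (x2 ⊕ (x2 ∧ x1)) ∧ (x1 ∨ x2)
At x1=0, x2=0: circuit gives 0, formula gives 0.
At x1=0, x2=1: circuit gives 1, formula gives 1.
Agrees on all 4 inputs.

Yes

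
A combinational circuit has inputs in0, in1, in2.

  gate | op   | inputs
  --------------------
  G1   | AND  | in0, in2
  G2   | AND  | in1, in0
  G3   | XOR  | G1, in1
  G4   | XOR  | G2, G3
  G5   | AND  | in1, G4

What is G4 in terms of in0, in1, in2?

(in1 AND in0) XOR ((in0 AND in2) XOR in1)

G1 = in0 AND in2
G2 = in1 AND in0
G3 = G1 XOR in1 = (in0 AND in2) XOR in1
G4 = G2 XOR G3 = (in1 AND in0) XOR ((in0 AND in2) XOR in1)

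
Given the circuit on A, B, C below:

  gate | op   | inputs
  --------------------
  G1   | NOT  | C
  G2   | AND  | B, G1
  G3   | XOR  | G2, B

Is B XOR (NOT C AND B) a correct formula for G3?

Yes

G1 = NOT C
G2 = B AND G1 = B AND NOT C
G3 = G2 XOR B = (B AND NOT C) XOR B
At A=0, B=0, C=0: circuit gives 0, formula gives 0.
At A=0, B=1, C=1: circuit gives 1, formula gives 1.
Agrees on all 8 inputs.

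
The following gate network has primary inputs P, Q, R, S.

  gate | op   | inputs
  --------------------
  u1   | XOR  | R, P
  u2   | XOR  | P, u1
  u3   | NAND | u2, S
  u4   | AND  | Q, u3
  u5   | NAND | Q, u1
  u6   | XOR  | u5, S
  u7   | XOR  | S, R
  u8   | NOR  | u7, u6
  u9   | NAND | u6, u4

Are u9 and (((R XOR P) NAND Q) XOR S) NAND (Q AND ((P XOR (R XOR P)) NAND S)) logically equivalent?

Yes

u1 = R XOR P
u2 = P XOR u1 = P XOR (R XOR P)
u3 = u2 NAND S = (P XOR (R XOR P)) NAND S
u4 = Q AND u3 = Q AND ((P XOR (R XOR P)) NAND S)
u5 = Q NAND u1 = Q NAND (R XOR P)
u6 = u5 XOR S = (Q NAND (R XOR P)) XOR S
u9 = u6 NAND u4 = ((Q NAND (R XOR P)) XOR S) NAND (Q AND ((P XOR (R XOR P)) NAND S))
At P=0, Q=1, R=0, S=0: circuit gives 0, formula gives 0.
At P=0, Q=0, R=0, S=0: circuit gives 1, formula gives 1.
Agrees on all 16 inputs.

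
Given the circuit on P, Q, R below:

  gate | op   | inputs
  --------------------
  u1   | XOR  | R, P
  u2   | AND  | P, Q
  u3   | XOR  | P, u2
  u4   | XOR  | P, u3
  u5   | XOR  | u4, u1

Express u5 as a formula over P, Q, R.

u1 = R XOR P
u2 = P AND Q
u3 = P XOR u2 = P XOR (P AND Q)
u4 = P XOR u3 = P XOR (P XOR (P AND Q))
u5 = u4 XOR u1 = (P XOR (P XOR (P AND Q))) XOR (R XOR P)

(P XOR (P XOR (P AND Q))) XOR (R XOR P)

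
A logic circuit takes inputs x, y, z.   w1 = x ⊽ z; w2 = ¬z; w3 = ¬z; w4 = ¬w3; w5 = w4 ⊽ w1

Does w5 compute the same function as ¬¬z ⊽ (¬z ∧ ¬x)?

w1 = x ⊽ z
w3 = ¬z
w4 = ¬w3 = ¬¬z
w5 = w4 ⊽ w1 = ¬¬z ⊽ (x ⊽ z)
At x=0, y=0, z=0: circuit gives 0, formula gives 0.
At x=1, y=0, z=0: circuit gives 1, formula gives 1.
Agrees on all 8 inputs.

Yes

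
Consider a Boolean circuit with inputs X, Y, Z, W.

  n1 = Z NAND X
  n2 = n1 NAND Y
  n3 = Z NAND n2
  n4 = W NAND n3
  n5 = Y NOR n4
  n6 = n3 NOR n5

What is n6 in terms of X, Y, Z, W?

n1 = Z NAND X
n2 = n1 NAND Y = (Z NAND X) NAND Y
n3 = Z NAND n2 = Z NAND ((Z NAND X) NAND Y)
n4 = W NAND n3 = W NAND (Z NAND ((Z NAND X) NAND Y))
n5 = Y NOR n4 = Y NOR (W NAND (Z NAND ((Z NAND X) NAND Y)))
n6 = n3 NOR n5 = (Z NAND ((Z NAND X) NAND Y)) NOR (Y NOR (W NAND (Z NAND ((Z NAND X) NAND Y))))

(Z NAND ((Z NAND X) NAND Y)) NOR (Y NOR (W NAND (Z NAND ((Z NAND X) NAND Y))))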